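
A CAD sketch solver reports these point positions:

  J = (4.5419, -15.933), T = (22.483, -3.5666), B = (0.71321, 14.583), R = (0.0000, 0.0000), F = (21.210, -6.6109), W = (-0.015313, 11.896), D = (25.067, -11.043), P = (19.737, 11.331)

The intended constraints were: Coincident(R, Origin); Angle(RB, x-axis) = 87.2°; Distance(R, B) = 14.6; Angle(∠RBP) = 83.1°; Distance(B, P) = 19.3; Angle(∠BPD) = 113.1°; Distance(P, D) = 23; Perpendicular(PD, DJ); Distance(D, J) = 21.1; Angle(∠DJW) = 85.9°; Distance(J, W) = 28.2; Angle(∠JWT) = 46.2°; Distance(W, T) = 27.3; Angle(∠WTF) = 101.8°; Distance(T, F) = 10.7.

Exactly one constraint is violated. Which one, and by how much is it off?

Distance(T, F) = 10.7 — off by 7.40.

R = (0.00, 0.00) ✓; RB at 87.20° ✓; |RB| = 14.60 ✓; ∠RBP = 83.10° ✓; |BP| = 19.30 ✓; ∠BPD = 113.1° ✓; |PD| = 23.00 ✓; ∠(PD, DJ) = 90.00° ✓; |DJ| = 21.10 ✓; ∠DJW = 85.90° ✓; |JW| = 28.20 ✓; ∠JWT = 46.20° ✓; |WT| = 27.30 ✓; ∠WTF = 101.8° ✓; |TF| = 3.300 ✗.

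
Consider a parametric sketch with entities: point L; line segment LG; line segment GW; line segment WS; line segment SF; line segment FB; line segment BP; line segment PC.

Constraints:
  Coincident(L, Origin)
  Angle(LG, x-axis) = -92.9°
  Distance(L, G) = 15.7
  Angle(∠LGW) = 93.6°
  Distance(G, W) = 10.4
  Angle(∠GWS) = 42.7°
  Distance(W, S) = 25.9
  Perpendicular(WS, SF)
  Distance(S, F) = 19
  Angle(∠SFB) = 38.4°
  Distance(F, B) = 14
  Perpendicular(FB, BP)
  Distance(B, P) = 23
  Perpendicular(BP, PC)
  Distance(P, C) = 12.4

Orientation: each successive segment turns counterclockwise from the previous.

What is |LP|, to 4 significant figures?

16.42

L is at the origin; LG runs at -92.9° with length 15.7, so G = (-0.7943, -15.68). ∠LGW = 93.6° gives GW at -6.500° from the x-axis; with |GW| = 10.4, W = (9.539, -16.86). ∠GWS = 42.7° gives WS at 130.8° from the x-axis; with |WS| = 25.9, S = (-7.385, 2.749). WS is perpendicular to SF, so SF runs at -139.2°; with |SF| = 19.0, F = (-21.77, -9.666). ∠SFB = 38.4° gives FB at 2.400° from the x-axis; with |FB| = 14.0, B = (-7.780, -9.080). FB ⟂ BP, so BP runs at 92.40°; with |BP| = 23.0, P = (-8.743, 13.90). Then |LP| = |P − L| = 16.42.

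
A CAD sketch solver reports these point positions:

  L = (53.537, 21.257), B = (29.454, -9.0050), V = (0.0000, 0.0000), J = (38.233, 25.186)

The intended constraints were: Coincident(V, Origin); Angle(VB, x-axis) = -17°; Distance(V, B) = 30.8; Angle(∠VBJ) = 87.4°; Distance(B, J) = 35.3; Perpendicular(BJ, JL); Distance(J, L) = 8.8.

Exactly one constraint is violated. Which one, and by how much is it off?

Distance(J, L) = 8.8 — off by 7.00.

V = (0.00, 0.00) ✓; VB at -17.00° ✓; |VB| = 30.80 ✓; ∠VBJ = 87.40° ✓; |BJ| = 35.30 ✓; ∠(BJ, JL) = 90.00° ✓; |JL| = 15.80 ✗.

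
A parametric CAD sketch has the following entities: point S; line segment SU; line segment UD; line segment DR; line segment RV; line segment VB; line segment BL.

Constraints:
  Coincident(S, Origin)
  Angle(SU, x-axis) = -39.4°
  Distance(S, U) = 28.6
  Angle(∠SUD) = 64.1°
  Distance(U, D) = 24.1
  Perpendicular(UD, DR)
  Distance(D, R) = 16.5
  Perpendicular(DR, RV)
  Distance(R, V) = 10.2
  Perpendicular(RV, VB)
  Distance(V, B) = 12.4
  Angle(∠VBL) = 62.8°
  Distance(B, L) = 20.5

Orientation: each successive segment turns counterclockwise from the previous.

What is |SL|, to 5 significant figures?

23.151

S is at the origin; SU runs at -39.4° with length 28.6, so U = (22.100, -18.153). ∠SUD = 64.1° gives UD at 76.500° from the x-axis; with |UD| = 24.1, D = (27.726, 5.2808). UD ⟂ DR, so DR runs at 166.50°; with |DR| = 16.5, R = (11.682, 9.1327). DR ⟂ RV, so RV runs at -103.50°; with |RV| = 10.2, V = (9.3010, -0.78550). RV is perpendicular to VB, so VB runs at -13.500°; with |VB| = 12.4, B = (21.358, -3.6802). ∠VBL = 62.8° gives BL at 103.70° from the x-axis; with |BL| = 20.5, L = (16.503, 16.237). Then |SL| = |L − S| = 23.151.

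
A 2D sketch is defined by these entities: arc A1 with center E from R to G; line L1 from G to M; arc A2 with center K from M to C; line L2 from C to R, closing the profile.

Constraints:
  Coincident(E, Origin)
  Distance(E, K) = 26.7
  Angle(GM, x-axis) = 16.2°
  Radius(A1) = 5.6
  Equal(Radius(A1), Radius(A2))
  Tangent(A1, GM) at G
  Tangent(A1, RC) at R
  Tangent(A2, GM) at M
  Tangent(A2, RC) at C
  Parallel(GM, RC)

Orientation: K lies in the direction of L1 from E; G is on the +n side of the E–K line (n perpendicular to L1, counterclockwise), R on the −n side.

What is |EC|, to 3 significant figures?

27.3

The slot axis is L1's direction at 16.2°, so u = (cos 16.2°, sin 16.2°) = (0.960, 0.279) and n = (−sin 16.2°, cos 16.2°) = (-0.279, 0.960). E is at the origin and K lies 26.7 along u from E, so K = 26.7·u = (25.6, 7.45). Tangency of A1 to both parallel lines with radius 5.6 puts G and R at E ± 5.6·n: G = (-1.56, 5.38), R = (1.56, -5.38). Equal radii place M and C the same way about K: M = K + 5.6·n = (24.1, 12.8), C = K − 5.6·n = (27.2, 2.07). Then |EC| = |C − E| = 27.3.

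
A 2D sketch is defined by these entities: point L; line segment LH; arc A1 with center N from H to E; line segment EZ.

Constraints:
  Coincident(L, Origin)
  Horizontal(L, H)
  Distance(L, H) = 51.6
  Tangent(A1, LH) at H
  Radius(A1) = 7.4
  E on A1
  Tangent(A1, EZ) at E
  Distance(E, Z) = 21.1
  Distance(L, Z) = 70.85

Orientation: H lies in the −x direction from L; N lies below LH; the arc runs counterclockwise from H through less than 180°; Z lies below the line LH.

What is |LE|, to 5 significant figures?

58.576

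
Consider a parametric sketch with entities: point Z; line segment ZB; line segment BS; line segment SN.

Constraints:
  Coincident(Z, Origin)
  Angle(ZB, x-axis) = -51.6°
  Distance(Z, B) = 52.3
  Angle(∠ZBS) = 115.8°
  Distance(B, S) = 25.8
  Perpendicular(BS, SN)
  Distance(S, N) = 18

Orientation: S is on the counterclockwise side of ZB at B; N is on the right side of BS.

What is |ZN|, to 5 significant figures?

81.207

∠ZBS = 115.8°, so BS runs at -51.6° + (180° − 115.8°) = 12.600° from the x-axis; with |BS| = 25.8, S = B + 25.8·(cos 12.600°, sin 12.600°) = (57.665, -35.359). BS is perpendicular to SN; with |SN| = 18.0 on the right of BS, N = S + 18.0·(0.21814, -0.97592) = (61.591, -52.926). Then |ZN| = |N − Z| = 81.207.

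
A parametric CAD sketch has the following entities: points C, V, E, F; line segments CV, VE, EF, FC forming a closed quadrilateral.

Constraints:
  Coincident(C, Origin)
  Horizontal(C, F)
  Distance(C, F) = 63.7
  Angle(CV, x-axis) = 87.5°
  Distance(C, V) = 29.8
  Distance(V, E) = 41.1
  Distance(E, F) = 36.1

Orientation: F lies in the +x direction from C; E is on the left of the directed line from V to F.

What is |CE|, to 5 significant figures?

51.446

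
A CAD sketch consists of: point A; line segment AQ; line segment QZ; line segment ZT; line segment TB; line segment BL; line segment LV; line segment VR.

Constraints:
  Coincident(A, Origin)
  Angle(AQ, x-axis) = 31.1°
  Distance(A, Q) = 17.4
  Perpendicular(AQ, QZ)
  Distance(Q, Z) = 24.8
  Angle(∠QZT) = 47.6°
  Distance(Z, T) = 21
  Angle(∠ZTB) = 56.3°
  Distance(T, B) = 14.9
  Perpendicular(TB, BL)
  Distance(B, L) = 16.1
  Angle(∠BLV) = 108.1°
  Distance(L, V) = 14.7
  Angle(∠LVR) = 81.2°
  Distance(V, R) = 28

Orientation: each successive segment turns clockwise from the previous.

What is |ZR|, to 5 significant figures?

28.804

A is at the origin; AQ runs at 31.1° with length 17.4, so Q = (14.899, 8.9877). AQ ⟂ QZ, so QZ runs at -58.900°; with |QZ| = 24.8, Z = (27.709, -12.248). ∠QZT = 47.6° gives ZT at 168.70° from the x-axis; with |ZT| = 21.0, T = (7.1162, -8.1329). ∠ZTB = 56.3° gives TB at 45.000° from the x-axis; with |TB| = 14.9, B = (17.652, 2.4030). TB ⟂ BL, so BL runs at -45.000°; with |BL| = 16.1, L = (29.036, -8.9814). ∠BLV = 108.1° gives LV at -116.90° from the x-axis; with |LV| = 14.7, V = (22.386, -22.091). ∠LVR = 81.2° gives VR at 144.30° from the x-axis; with |VR| = 28.0, R = (-0.35265, -5.7517). Then |ZR| = |R − Z| = 28.804.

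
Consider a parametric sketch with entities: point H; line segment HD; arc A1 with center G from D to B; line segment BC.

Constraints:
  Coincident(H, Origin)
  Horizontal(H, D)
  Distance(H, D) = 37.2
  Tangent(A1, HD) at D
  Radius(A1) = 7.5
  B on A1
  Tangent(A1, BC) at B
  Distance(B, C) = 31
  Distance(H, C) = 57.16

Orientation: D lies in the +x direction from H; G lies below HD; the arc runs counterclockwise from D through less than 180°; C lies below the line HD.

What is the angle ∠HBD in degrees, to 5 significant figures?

105.35°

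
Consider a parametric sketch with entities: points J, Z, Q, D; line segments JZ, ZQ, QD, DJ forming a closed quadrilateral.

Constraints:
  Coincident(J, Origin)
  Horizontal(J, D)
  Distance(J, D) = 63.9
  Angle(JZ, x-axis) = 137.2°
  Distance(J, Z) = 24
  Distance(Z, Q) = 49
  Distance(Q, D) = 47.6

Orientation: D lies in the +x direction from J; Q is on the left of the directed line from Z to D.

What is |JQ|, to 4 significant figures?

43.12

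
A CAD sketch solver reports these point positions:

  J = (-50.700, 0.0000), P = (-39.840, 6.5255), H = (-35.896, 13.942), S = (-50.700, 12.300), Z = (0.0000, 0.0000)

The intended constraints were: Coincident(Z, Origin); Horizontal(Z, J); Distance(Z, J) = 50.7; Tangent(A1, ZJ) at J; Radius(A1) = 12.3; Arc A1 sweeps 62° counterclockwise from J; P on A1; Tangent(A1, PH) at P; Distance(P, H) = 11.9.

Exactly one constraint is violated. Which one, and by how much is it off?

Distance(P, H) = 11.9 — off by 3.50.

Z = (0.00, 0.00) ✓; Z.y = 0.00, J.y = 0.00 ✓; |ZJ| = 50.70 ✓; ∠(SJ, JZ) = 90.00° ✓; |SJ| = 12.30 ✓; bearing(S→P) − bearing(S→J) = 62.00° ✓; |SP| = 12.30 ✓; ∠(SP, PH) = 90.00° ✓; |PH| = 8.400 ✗.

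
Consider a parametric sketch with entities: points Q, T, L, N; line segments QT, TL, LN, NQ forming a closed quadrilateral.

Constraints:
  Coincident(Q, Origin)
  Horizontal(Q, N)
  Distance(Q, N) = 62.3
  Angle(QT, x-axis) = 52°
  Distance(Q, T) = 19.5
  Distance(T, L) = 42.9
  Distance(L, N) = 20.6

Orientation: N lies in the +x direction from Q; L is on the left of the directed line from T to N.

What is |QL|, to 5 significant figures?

57.994

Checks: |TL| = 42.90 ✓; |LN| = 20.60 ✓.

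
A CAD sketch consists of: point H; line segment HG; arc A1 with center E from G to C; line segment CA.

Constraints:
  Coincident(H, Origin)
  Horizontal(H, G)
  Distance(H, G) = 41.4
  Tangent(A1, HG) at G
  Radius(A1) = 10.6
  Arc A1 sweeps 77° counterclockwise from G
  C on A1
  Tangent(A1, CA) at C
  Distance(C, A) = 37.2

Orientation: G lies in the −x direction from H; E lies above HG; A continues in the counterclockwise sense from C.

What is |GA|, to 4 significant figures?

48.23

H is at the origin; HG is horizontal with |HG| = 41.4 and G on the −x side, so G = (-41.40, 0.000). A1 meets HG tangentially, so EG is at right angles to HG, so E = G + (0, 10.6) = (-41.40, 10.60). On A1, G sits at bearing -90° from E; a 77° counterclockwise sweep puts C at bearing -13°, so C = E + 10.6·(cos -13°, sin -13°) = (-31.07, 8.216). A1 meets CA tangentially, so EC is at right angles to CA, so CA runs along (−sin -13°, cos -13°); with |CA| = 37.2, A = (-22.70, 44.46). Then |GA| = |A − G| = 48.23.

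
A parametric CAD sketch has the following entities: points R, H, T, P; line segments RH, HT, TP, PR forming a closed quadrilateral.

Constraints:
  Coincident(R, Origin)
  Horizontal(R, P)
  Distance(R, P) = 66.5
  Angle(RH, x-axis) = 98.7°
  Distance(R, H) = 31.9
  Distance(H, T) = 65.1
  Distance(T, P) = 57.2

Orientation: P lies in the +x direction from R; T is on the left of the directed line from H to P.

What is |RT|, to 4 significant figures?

78.90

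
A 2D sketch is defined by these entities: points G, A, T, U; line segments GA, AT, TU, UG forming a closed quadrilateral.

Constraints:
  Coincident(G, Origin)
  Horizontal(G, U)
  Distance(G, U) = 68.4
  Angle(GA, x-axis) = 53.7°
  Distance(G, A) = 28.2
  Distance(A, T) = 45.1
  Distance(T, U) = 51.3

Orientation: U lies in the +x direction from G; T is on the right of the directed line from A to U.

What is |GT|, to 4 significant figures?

31.21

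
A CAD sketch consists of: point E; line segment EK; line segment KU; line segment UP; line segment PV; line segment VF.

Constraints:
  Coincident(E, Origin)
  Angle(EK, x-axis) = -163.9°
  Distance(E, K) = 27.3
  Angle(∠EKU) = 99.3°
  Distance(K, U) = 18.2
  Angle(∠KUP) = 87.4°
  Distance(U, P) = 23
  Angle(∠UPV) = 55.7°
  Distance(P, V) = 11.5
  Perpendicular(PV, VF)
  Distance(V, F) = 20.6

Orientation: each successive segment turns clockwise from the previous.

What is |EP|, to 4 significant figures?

21.93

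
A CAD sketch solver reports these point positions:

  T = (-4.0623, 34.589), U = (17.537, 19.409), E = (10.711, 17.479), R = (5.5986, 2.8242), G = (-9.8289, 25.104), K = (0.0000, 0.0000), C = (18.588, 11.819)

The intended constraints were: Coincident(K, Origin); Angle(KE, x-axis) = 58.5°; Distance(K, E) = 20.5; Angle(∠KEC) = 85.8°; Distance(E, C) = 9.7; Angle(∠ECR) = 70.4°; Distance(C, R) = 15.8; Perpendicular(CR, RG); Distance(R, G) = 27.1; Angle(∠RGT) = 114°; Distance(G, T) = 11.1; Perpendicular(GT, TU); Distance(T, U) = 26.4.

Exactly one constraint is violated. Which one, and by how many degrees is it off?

Perpendicular(GT, TU) — off by 3.80°.

K = (0.00, 0.00) ✓; KE at 58.50° ✓; |KE| = 20.50 ✓; ∠KEC = 85.80° ✓; |EC| = 9.700 ✓; ∠ECR = 70.40° ✓; |CR| = 15.80 ✓; ∠(CR, RG) = 90.00° ✓; |RG| = 27.10 ✓; ∠RGT = 114.0° ✓; |GT| = 11.10 ✓; ∠(GT, TU) = 93.80° ✗; |TU| = 26.40 ✓.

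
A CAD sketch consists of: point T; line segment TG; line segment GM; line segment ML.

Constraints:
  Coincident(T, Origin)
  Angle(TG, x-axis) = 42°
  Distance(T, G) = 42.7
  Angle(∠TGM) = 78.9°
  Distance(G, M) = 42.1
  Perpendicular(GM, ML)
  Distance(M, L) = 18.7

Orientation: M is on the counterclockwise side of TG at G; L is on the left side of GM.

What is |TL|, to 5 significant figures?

41.062

T is at the origin; TG runs at 42.0° with length 42.7, so G = 42.7·(cos 42.0°, sin 42.0°) = (31.732, 28.572). ∠TGM = 78.9°, so GM runs at 42.0° + (180° − 78.9°) = 143.10° from the x-axis; with |GM| = 42.1, M = G + 42.1·(cos 143.10°, sin 143.10°) = (-1.9344, 53.850). The perpendicularity gives ML at right angles to GM; with |ML| = 18.7 on the left of GM, L = M + 18.7·(-0.60042, -0.79968) = (-13.162, 38.895). Then |TL| = |L − T| = 41.062.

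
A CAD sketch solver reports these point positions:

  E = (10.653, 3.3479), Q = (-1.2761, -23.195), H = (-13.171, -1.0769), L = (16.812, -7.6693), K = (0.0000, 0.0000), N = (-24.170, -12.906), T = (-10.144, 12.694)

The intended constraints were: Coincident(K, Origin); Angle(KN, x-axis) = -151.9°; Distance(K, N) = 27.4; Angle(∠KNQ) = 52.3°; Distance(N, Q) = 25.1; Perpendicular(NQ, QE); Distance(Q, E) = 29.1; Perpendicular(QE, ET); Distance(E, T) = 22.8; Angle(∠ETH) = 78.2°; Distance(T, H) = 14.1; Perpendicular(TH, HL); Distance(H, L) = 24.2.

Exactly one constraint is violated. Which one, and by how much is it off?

Distance(H, L) = 24.2 — off by 6.50.

K = (0.00, 0.00) ✓; KN at -151.9° ✓; |KN| = 27.40 ✓; ∠KNQ = 52.30° ✓; |NQ| = 25.10 ✓; ∠(NQ, QE) = 90.00° ✓; |QE| = 29.10 ✓; ∠(QE, ET) = 90.00° ✓; |ET| = 22.80 ✓; ∠ETH = 78.20° ✓; |TH| = 14.10 ✓; ∠(TH, HL) = 90.00° ✓; |HL| = 30.70 ✗.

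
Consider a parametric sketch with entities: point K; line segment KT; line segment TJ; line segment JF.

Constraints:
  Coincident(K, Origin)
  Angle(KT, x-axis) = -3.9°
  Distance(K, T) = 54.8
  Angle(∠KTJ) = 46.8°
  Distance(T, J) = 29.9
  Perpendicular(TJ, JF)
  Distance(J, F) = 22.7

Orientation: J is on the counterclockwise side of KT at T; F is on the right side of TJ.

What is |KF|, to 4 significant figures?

63.11

K is at the origin; KT runs at -3.9° with length 54.8, so T = 54.8·(cos -3.9°, sin -3.9°) = (54.67, -3.727). ∠KTJ = 46.8°, so TJ runs at -3.9° + (180° − 46.8°) = 129.3° from the x-axis; with |TJ| = 29.9, J = T + 29.9·(cos 129.3°, sin 129.3°) = (35.74, 19.41). TJ is perpendicular to JF; with |JF| = 22.7 on the right of TJ, F = J + 22.7·(0.7738, 0.6334) = (53.30, 33.79). Then |KF| = |F − K| = 63.11.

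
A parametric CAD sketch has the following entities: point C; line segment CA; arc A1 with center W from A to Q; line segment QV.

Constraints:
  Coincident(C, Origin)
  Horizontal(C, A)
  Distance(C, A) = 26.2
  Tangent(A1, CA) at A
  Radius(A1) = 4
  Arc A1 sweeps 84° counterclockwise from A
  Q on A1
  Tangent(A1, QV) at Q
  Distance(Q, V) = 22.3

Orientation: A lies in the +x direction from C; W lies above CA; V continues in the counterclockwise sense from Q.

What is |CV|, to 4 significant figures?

41.48

On A1, A sits at bearing -90° from W; an 84° counterclockwise sweep puts Q at bearing -6°, so Q = W + 4.0·(cos -6°, sin -6°) = (30.18, 3.582). A1 meets QV tangentially, so WQ is at right angles to QV, so QV runs along (−sin -6°, cos -6°); with |QV| = 22.3, V = (32.51, 25.76). Then |CV| = |V − C| = 41.48.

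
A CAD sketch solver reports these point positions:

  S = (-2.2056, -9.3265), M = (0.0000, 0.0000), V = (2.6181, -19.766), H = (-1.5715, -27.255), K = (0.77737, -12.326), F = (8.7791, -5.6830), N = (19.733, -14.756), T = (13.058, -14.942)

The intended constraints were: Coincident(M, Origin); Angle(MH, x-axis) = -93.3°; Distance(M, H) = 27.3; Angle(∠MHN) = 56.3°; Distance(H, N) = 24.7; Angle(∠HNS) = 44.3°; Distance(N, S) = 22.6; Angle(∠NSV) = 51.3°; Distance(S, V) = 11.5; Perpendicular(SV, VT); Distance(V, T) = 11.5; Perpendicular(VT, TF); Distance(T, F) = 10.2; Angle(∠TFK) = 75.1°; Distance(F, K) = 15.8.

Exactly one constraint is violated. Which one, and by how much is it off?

Distance(F, K) = 15.8 — off by 5.40.

M = (0.00, 0.00) ✓; MH at -93.30° ✓; |MH| = 27.30 ✓; ∠MHN = 56.30° ✓; |HN| = 24.70 ✓; ∠HNS = 44.30° ✓; |NS| = 22.60 ✓; ∠NSV = 51.30° ✓; |SV| = 11.50 ✓; ∠(SV, VT) = 90.00° ✓; |VT| = 11.50 ✓; ∠(VT, TF) = 90.00° ✓; |TF| = 10.20 ✓; ∠TFK = 75.10° ✓; |FK| = 10.40 ✗.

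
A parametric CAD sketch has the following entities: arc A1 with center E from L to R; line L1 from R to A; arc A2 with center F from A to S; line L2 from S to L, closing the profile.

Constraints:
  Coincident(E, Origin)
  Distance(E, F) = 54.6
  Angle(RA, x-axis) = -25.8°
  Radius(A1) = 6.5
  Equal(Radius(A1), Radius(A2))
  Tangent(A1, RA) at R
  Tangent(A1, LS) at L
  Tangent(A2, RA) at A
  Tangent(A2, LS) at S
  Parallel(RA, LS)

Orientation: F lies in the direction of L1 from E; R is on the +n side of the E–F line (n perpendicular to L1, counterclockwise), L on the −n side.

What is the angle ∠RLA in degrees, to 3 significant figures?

76.6°

The slot axis is L1's direction at -25.8°, so u = (cos -25.8°, sin -25.8°) = (0.900, -0.435) and n = (−sin -25.8°, cos -25.8°) = (0.435, 0.900). E is at the origin and F lies 54.6 along u from E, so F = 54.6·u = (49.2, -23.8). Tangency of A1 to both parallel lines with radius 6.5 puts R and L at E ± 6.5·n: R = (2.83, 5.85), L = (-2.83, -5.85). Equal radii place A and S the same way about F: A = F + 6.5·n = (52.0, -17.9), S = F − 6.5·n = (46.3, -29.6). Then cos ∠RLA = LR·LA / (|LR||LA|), giving 76.6°.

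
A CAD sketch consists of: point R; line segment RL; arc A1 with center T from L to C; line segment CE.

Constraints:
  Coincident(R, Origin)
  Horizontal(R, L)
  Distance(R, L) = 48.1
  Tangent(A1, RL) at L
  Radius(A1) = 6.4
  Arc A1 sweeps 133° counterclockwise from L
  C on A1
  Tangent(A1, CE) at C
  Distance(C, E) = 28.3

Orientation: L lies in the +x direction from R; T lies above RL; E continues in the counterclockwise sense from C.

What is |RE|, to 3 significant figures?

45.9

R is at the origin; RL is horizontal with |RL| = 48.1 and L on the +x side, so L = (48.1, 0.00). Since A1 is tangent to RL there, TL ⟂ RL, so T = L + (0, 6.4) = (48.1, 6.40). On A1, L sits at bearing -90° from T; a 133° counterclockwise sweep puts C at bearing 43°, so C = T + 6.4·(cos 43°, sin 43°) = (52.8, 10.8). Since A1 is tangent to CE there, TC ⟂ CE, so CE runs along (−sin 43°, cos 43°); with |CE| = 28.3, E = (33.5, 31.5). Then |RE| = |E − R| = 45.9.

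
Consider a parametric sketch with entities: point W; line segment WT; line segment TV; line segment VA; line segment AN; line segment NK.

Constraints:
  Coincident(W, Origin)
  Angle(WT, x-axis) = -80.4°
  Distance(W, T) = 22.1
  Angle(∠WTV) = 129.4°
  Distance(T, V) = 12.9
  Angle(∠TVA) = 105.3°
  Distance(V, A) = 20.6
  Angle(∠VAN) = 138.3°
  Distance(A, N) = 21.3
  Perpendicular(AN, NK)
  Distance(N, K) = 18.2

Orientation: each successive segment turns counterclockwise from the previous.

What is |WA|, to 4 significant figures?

32.48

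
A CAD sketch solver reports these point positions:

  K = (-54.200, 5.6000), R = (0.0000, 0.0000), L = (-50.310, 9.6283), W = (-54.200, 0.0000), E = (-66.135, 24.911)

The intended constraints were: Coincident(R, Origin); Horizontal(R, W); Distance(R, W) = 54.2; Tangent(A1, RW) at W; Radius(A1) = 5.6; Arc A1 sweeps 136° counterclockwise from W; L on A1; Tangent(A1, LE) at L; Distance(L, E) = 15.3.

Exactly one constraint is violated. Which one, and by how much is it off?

Distance(L, E) = 15.3 — off by 6.70.

R = (0.00, 0.00) ✓; R.y = 0.00, W.y = 0.00 ✓; |RW| = 54.20 ✓; ∠(KW, WR) = 90.00° ✓; |KW| = 5.600 ✓; bearing(K→L) − bearing(K→W) = 136.0° ✓; |KL| = 5.600 ✓; ∠(KL, LE) = 90.00° ✓; |LE| = 22.00 ✗.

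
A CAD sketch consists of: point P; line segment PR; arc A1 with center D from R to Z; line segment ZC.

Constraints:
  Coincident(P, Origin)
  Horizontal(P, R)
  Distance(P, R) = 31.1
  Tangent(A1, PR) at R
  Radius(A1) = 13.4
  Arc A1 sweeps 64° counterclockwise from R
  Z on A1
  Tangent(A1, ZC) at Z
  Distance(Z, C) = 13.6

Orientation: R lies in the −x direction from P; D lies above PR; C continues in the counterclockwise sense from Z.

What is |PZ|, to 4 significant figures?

20.49

The tangent condition forces DR to be normal to PR, so D = R + (0, 13.4) = (-31.10, 13.40). On A1, R sits at bearing -90° from D; a 64° counterclockwise sweep puts Z at bearing -26°, so Z = D + 13.4·(cos -26°, sin -26°) = (-19.06, 7.526). Then |PZ| = |Z − P| = 20.49.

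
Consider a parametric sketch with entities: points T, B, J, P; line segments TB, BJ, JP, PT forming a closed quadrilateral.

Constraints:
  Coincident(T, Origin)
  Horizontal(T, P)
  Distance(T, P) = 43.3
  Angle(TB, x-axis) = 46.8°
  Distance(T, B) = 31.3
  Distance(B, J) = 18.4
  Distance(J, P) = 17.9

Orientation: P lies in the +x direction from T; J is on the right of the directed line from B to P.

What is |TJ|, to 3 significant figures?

26.6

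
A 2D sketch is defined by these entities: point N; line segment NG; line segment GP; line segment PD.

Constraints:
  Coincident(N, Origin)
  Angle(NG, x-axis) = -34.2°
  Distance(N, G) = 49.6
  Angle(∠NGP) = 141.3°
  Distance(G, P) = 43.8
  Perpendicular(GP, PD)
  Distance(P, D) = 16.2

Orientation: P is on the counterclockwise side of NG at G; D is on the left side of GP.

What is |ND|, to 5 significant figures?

83.828

N is at the origin; NG runs at -34.2° with length 49.6, so G = 49.6·(cos -34.2°, sin -34.2°) = (41.023, -27.879). ∠NGP = 141.3°, so GP runs at -34.2° + (180° − 141.3°) = 4.5000° from the x-axis; with |GP| = 43.8, P = G + 43.8·(cos 4.5000°, sin 4.5000°) = (84.688, -24.443). GP ⟂ PD; with |PD| = 16.2 on the left of GP, D = P + 16.2·(-0.078459, 0.99692) = (83.417, -8.2928). Then |ND| = |D − N| = 83.828.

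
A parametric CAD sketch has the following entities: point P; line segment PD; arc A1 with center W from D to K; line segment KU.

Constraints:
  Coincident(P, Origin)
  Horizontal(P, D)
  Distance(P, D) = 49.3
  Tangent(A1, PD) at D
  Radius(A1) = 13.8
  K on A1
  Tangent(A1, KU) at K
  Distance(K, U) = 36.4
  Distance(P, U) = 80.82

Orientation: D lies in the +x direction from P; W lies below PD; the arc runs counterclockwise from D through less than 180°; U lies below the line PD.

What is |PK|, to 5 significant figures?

45.348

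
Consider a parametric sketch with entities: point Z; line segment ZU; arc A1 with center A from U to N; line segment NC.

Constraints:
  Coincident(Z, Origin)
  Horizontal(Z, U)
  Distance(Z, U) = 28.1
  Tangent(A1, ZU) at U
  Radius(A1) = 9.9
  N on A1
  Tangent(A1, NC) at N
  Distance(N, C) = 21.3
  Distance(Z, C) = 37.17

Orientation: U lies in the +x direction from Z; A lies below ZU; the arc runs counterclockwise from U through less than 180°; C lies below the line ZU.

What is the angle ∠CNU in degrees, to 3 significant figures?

133°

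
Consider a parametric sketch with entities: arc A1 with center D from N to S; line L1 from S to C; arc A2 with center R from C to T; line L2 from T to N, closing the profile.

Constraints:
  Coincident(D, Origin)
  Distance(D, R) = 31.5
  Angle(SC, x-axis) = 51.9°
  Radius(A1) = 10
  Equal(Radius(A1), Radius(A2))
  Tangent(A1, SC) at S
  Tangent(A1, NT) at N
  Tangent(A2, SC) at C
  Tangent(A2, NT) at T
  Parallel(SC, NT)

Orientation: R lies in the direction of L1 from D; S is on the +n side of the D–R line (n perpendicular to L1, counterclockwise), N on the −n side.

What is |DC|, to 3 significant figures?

33.0

The slot axis is L1's direction at 51.9°, so u = (cos 51.9°, sin 51.9°) = (0.617, 0.787) and n = (−sin 51.9°, cos 51.9°) = (-0.787, 0.617). D is at the origin and R lies 31.5 along u from D, so R = 31.5·u = (19.4, 24.8). Tangency of A1 to both parallel lines with radius 10.0 puts S and N at D ± 10.0·n: S = (-7.87, 6.17), N = (7.87, -6.17). Equal radii place C and T the same way about R: C = R + 10.0·n = (11.6, 31.0), T = R − 10.0·n = (27.3, 18.6). Then |DC| = |C − D| = 33.0.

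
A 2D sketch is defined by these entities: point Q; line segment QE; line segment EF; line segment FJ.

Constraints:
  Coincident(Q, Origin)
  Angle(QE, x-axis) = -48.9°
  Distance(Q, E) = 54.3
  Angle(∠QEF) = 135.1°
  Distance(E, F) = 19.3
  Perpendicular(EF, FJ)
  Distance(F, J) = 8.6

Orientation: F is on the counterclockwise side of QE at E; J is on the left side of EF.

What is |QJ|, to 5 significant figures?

64.964

Q is at the origin; QE runs at -48.9° with length 54.3, so E = 54.3·(cos -48.9°, sin -48.9°) = (35.695, -40.918). ∠QEF = 135.1°, so EF runs at -48.9° + (180° − 135.1°) = -4.0000° from the x-axis; with |EF| = 19.3, F = E + 19.3·(cos -4.0000°, sin -4.0000°) = (54.948, -42.265). EF is perpendicular to FJ; with |FJ| = 8.6 on the left of EF, J = F + 8.6·(0.069756, 0.99756) = (55.548, -33.686). Then |QJ| = |J − Q| = 64.964.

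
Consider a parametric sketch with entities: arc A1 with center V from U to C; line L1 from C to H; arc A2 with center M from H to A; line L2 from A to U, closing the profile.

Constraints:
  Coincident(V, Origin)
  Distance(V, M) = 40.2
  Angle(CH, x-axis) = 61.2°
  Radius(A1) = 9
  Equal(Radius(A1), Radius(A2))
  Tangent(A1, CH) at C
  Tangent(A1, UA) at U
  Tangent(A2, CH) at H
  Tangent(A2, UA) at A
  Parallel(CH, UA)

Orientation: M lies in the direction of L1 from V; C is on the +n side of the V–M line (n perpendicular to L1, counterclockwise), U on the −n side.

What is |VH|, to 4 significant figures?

41.20

Tangency of A1 to both parallel lines with radius 9.0 puts C and U at V ± 9.0·n: C = (-7.887, 4.336), U = (7.887, -4.336). Equal radii place H and A the same way about M: H = M + 9.0·n = (11.48, 39.56), A = M − 9.0·n = (27.25, 30.89). Then |VH| = |H − V| = 41.20.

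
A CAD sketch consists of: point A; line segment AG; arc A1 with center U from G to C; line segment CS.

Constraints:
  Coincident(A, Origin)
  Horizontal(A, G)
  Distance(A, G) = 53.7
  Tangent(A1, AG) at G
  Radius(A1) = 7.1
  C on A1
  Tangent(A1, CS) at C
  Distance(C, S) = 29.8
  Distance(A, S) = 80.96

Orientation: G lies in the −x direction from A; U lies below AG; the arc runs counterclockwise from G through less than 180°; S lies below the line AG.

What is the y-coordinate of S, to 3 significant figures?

-28.2

A is at the origin; A and G share the same y with |AG| = 53.7 and G on the −x side, so G = (-53.7, 0.00). Tangency of A1 to AG means the radius UG is perpendicular to AG, so U = G + (0, -7.1) = (-53.7, -7.10). Since UC ⟂ CS (tangency), |US| = √(7.1² + 29.8²) = 30.6 regardless of where C sits on A1. So S lies on both circle(A, 80.96) and circle(U, 30.6); the below-AG intersection is S = (-75.9, -28.2). C is the foot of the tangent from S: C = (-59.7, -3.24).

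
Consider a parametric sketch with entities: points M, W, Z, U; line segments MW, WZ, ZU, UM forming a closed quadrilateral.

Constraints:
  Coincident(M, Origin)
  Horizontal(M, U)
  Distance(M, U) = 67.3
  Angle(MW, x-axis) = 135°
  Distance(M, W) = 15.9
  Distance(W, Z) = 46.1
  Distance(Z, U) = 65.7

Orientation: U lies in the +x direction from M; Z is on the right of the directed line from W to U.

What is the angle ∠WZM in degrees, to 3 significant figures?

9.47°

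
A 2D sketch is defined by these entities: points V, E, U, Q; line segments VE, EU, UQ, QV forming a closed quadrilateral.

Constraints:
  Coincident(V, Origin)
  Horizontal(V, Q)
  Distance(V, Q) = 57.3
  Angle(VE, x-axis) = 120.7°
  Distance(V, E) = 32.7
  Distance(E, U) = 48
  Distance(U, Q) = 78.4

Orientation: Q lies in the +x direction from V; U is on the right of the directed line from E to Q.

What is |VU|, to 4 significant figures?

27.16

V is at the origin; V and Q share the same y with |VQ| = 57.3 and Q in +x, so Q = (57.3, 0). VE runs at 120.7° with |VE| = 32.7, so E = (-16.69, 28.12). U is determined by |EU| = 48.0 and |UQ| = 78.4 together: it lies at the intersection of circle(E, 48.0) and circle(Q, 78.4). With |EQ| = 79.16, the foot of the radical line on EQ is 15.31 from E and the perpendicular offset is √(48.0² − 15.31²) = 45.49. Taking the right-of-EQ solution: U = (-18.55, -19.85).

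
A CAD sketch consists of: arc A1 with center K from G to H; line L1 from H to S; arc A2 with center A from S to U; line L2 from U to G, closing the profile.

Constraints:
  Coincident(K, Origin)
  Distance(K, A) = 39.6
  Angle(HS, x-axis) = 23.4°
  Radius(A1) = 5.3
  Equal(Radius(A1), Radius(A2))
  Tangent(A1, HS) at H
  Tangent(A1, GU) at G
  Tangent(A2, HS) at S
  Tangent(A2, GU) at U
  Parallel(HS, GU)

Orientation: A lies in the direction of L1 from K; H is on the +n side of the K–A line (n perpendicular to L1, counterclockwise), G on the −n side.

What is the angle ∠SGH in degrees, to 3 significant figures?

75.0°

The slot axis is L1's direction at 23.4°, so u = (cos 23.4°, sin 23.4°) = (0.918, 0.397) and n = (−sin 23.4°, cos 23.4°) = (-0.397, 0.918). K is at the origin and A lies 39.6 along u from K, so A = 39.6·u = (36.3, 15.7). Tangency of A1 to both parallel lines with radius 5.3 puts H and G at K ± 5.3·n: H = (-2.10, 4.86), G = (2.10, -4.86). Equal radii place S and U the same way about A: S = A + 5.3·n = (34.2, 20.6), U = A − 5.3·n = (38.4, 10.9). Then cos ∠SGH = GS·GH / (|GS||GH|), giving 75.0°.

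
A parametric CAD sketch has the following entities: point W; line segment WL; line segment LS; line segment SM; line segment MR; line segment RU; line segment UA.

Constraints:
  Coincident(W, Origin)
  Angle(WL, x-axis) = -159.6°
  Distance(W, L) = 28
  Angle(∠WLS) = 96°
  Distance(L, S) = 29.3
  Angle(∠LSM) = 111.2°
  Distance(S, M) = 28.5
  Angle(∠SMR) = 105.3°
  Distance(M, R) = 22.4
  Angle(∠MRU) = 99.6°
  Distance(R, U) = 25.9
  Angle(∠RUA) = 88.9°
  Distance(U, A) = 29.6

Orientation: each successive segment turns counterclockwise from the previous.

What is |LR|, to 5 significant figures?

45.367

∠LSM = 111.2° gives SM at -6.8000° from the x-axis; with |SM| = 28.5, M = (9.3422, -41.514). ∠SMR = 105.3° gives MR at 67.900° from the x-axis; with |MR| = 22.4, R = (17.770, -20.760). Then |LR| = |R − L| = 45.367.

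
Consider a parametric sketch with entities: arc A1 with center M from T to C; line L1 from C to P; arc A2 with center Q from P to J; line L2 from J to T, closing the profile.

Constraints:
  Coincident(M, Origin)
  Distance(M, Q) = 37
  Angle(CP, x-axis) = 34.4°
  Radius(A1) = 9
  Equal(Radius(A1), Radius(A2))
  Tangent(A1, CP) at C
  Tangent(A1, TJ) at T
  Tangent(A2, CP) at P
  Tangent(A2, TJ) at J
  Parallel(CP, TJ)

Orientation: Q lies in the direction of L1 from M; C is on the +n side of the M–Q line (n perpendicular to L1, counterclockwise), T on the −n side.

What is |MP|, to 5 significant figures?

38.079

The slot axis is L1's direction at 34.4°, so u = (cos 34.4°, sin 34.4°) = (0.82511, 0.56497) and n = (−sin 34.4°, cos 34.4°) = (-0.56497, 0.82511). M is at the origin and Q lies 37.0 along u from M, so Q = 37.0·u = (30.529, 20.904). Tangency of A1 to both parallel lines with radius 9.0 puts C and T at M ± 9.0·n: C = (-5.0847, 7.4260), T = (5.0847, -7.4260). Equal radii place P and J the same way about Q: P = Q + 9.0·n = (25.444, 28.330), J = Q − 9.0·n = (35.614, 13.478). Then |MP| = |P − M| = 38.079.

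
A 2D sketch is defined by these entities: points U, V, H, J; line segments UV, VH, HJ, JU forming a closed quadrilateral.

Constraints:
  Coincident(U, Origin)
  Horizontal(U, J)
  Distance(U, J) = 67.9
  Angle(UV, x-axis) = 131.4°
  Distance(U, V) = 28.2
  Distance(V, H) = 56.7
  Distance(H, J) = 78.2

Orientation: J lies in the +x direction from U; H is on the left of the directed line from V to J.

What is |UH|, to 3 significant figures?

65.5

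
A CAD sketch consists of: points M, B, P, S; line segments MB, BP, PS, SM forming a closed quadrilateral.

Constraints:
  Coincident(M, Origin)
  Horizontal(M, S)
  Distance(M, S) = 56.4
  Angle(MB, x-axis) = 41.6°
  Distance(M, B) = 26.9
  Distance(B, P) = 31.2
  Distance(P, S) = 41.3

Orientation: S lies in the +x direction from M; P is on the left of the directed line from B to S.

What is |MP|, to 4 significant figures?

58.10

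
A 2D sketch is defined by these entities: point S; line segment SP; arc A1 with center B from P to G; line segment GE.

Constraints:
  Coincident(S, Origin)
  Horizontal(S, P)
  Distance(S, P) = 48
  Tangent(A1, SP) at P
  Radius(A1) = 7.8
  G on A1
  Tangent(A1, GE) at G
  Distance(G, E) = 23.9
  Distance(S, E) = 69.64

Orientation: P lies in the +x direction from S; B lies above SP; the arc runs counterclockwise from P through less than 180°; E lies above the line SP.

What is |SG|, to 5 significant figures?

55.449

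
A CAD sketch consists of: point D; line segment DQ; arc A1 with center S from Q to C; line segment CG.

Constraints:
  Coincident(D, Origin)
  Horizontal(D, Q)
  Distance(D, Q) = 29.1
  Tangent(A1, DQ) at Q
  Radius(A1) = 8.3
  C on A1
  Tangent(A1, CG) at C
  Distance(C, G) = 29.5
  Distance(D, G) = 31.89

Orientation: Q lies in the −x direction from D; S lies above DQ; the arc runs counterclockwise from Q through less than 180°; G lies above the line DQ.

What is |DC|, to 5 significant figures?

22.175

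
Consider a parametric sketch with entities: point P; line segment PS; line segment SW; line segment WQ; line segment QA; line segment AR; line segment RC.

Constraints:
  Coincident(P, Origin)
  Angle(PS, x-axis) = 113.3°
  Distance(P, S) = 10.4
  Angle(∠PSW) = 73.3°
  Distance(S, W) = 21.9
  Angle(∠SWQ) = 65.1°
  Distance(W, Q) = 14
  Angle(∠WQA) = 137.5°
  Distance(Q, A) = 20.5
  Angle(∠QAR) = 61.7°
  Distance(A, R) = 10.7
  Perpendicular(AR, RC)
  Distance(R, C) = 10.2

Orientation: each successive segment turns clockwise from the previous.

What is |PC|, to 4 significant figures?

5.393

P is at the origin; PS runs at 113.3° with length 10.4, so S = (-4.114, 9.552). ∠PSW = 73.3° gives SW at 6.600° from the x-axis; with |SW| = 21.9, W = (17.64, 12.07). ∠SWQ = 65.1° gives WQ at -108.3° from the x-axis; with |WQ| = 14.0, Q = (13.25, -1.223). ∠WQA = 137.5° gives QA at -150.8° from the x-axis; with |QA| = 20.5, A = (-4.650, -11.22). ∠QAR = 61.7° gives AR at 90.90° from the x-axis; with |AR| = 10.7, R = (-4.818, -0.5254). AR is perpendicular to RC, so RC runs at 0.9000°; with |RC| = 10.2, C = (5.381, -0.3652). Then |PC| = |C − P| = 5.393.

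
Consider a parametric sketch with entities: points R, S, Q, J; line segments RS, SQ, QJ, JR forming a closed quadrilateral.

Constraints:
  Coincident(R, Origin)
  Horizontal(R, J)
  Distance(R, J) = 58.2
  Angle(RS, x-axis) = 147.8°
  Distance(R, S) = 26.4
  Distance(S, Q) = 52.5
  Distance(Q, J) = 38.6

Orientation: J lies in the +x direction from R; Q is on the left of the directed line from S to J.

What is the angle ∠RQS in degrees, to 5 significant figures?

28.781°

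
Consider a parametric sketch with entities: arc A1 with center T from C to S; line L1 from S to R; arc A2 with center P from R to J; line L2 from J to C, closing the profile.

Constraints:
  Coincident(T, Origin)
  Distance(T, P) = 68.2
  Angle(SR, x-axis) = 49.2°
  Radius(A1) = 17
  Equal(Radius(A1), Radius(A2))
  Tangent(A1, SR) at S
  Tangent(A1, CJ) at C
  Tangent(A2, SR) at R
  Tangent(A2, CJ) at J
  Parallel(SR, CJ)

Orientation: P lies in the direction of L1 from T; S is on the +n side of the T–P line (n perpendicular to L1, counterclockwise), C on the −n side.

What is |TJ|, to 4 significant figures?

70.29

Tangency of A1 to both parallel lines with radius 17.0 puts S and C at T ± 17.0·n: S = (-12.87, 11.11), C = (12.87, -11.11). Equal radii place R and J the same way about P: R = P + 17.0·n = (31.69, 62.74), J = P − 17.0·n = (57.43, 40.52). Then |TJ| = |J − T| = 70.29.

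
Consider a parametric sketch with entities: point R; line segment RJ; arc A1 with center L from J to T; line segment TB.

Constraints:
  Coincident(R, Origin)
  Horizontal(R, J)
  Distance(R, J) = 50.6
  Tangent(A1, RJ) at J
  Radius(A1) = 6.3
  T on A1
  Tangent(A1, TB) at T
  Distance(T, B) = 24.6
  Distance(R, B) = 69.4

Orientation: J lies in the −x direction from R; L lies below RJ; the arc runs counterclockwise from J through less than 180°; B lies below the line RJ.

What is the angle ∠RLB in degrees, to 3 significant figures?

127°

R is at the origin; RJ is horizontal with |RJ| = 50.6 and J on the −x side, so J = (-50.6, 0.00). Since A1 is tangent to RJ there, LJ ⟂ RJ, so L = J + (0, -6.3) = (-50.6, -6.30). Since LT ⟂ TB (tangency), |LB| = √(6.3² + 24.6²) = 25.4 regardless of where T sits on A1. So B lies on both circle(R, 69.4) and circle(L, 25.4); the below-RJ intersection is B = (-63.4, -28.2). T is the foot of the tangent from B: T = (-56.7, -4.57).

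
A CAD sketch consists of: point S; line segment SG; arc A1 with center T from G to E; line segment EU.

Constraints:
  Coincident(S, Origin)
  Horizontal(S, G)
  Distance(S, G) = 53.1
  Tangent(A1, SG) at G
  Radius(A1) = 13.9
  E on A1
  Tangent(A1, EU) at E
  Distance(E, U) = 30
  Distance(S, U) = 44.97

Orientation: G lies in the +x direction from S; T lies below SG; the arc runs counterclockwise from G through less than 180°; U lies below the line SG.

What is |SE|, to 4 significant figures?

41.28

Checks: |TE| = 13.90 ✓; ∠(TE, EU) = 90.00° ✓; |EU| = 30.00 ✓; |SU| = 44.97 ✓.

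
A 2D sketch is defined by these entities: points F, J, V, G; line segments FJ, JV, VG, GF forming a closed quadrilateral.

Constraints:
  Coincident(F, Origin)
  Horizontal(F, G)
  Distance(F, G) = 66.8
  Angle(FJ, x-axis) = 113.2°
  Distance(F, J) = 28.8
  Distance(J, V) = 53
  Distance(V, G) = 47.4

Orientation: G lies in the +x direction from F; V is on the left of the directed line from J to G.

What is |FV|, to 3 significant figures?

56.1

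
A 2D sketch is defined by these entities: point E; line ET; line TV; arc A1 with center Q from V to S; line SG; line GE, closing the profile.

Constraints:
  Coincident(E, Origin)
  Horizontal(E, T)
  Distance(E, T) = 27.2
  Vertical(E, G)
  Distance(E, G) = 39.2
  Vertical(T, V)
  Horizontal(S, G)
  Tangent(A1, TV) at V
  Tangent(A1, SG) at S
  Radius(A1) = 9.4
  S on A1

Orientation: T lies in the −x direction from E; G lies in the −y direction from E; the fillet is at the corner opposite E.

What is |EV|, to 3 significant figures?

40.3

E is at the origin; E and T share the same y with |ET| = 27.2 and T on the −x side, so T = (-27.2, 0.00). E and G share the same x with |EG| = 39.2 and G on the −y side, so G = (0.00, -39.2). The virtual corner opposite E is at (-27.2, -39.2). A1 meets TV tangentially, so QV is at right angles to TV and tangency of A1 to SG means the radius QS is perpendicular to SG, with radius 9.4, so the center Q sits 9.4 in from both sides at Q = (-17.8, -29.8). That places the tangent points at V = (-27.2, -29.8) on TV and S = (-17.8, -39.2) on SG. Then |EV| = |V − E| = 40.3.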